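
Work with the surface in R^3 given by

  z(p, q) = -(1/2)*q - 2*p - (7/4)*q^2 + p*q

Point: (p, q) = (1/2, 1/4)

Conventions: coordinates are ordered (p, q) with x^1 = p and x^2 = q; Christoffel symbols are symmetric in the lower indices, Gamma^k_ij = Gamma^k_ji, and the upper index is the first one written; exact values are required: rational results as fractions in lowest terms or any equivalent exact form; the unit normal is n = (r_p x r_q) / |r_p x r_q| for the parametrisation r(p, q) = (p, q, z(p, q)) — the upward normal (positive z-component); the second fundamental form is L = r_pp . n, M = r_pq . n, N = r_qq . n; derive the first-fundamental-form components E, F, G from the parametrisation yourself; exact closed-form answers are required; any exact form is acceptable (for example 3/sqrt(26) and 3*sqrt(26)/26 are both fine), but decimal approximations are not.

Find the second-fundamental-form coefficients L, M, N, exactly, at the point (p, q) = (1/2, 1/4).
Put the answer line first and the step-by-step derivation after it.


Answer: L = 0, M = 8*sqrt(309)/309, N = -28*sqrt(309)/309

z_p = -7/4, z_q = -7/8, z_pp = 0, z_pq = 1, z_qq = -7/2
E = 65/16, F = 49/32, G = 113/64; answer radicand W^2 = 309/64
unnormalised second-form numerators: l = 0, m = 1, n = -7/2; L = l/sqrt(309/64), and similarly M = m/sqrt(W^2), N = n/sqrt(W^2)


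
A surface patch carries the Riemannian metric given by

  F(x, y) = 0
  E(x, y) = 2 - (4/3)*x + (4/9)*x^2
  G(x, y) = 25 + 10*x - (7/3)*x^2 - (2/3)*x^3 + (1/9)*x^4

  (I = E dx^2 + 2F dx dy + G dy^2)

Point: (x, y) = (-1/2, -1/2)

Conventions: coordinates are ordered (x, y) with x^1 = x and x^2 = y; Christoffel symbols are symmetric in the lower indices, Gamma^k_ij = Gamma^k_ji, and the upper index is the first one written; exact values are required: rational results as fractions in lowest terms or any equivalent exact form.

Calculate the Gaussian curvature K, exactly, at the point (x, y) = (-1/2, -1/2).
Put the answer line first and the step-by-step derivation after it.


Answer: K = 648/33125

E = 25/9, F = 0, G = 2809/144, EG - F^2 = 70225/1296 at the point
E_x = -16/9, E_y = 0, F_x = 0, F_y = 0, G_x = 106/9, G_y = 0
E_yy = 0, F_xy = 0, G_xx = -7/3
Using the Brioschi determinant formula for K from the metric derivatives:
M1 = [[-E_yy/2 + F_xy - G_xx/2, E_x/2, F_x - E_y/2], [F_y - G_x/2, E, F], [G_y/2, F, G]] = [[7/6, -8/9, 0], [-53/9, 25/9, 0], [0, 0, 2809/144]]; det M1 = -907307/23328
M2 = [[0, E_y/2, G_x/2], [E_y/2, E, F], [G_x/2, F, G]] = [[0, 0, 53/9], [0, 25/9, 0], [53/9, 0, 2809/144]]; det M2 = -70225/729
det M1 - det M2 = 148877/2592; K = 148877/2592 / (70225/1296)^2 = 648/33125


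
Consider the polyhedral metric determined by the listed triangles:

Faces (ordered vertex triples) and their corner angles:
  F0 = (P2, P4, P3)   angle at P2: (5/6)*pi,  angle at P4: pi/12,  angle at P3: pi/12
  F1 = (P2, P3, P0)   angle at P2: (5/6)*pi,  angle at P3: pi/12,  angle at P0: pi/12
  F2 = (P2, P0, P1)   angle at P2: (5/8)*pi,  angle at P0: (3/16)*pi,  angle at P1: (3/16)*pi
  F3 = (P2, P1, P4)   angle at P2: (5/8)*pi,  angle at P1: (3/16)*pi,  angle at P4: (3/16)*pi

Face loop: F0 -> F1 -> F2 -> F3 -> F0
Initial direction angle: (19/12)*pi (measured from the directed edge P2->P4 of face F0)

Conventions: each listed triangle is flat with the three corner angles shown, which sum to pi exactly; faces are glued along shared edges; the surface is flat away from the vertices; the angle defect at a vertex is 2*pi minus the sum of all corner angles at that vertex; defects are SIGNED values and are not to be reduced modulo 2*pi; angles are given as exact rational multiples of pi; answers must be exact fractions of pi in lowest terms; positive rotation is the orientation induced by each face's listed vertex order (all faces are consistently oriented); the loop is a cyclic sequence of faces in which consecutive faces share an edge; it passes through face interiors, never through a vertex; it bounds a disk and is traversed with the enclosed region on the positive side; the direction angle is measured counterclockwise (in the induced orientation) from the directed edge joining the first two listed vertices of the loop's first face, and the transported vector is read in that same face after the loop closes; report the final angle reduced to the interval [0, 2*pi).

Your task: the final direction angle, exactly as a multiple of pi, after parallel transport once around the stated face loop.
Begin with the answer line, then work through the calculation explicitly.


Answer: final direction angle = (2/3)*pi

enclosed vertex P2: corner angles sum to (35/12)*pi, defect = 2*pi - (35/12)*pi = (-11/12)*pi
summing the enclosed defects onto the initial angle, mod 2*pi in the induced orientation:
final angle = (19/12)*pi - (11/12)*pi = (2/3)*pi (mod 2*pi)


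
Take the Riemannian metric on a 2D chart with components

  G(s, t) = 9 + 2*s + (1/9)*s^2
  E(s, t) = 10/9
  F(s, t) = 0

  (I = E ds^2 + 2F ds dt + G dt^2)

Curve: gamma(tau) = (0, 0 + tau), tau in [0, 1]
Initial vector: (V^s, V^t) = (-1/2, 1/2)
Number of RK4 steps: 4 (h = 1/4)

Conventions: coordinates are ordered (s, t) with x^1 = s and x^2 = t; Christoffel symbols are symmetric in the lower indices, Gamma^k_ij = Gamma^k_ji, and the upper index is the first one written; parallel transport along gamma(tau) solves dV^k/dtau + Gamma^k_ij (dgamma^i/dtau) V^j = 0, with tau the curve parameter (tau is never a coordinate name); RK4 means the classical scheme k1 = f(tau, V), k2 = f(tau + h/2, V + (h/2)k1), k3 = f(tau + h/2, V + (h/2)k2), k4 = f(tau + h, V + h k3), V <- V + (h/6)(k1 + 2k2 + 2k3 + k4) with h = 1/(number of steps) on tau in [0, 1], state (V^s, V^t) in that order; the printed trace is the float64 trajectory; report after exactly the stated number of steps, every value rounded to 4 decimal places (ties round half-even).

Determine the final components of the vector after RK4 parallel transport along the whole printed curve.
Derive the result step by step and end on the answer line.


gamma'(tau) = (0, 1); f(tau, V)^k = -Gamma^k_ij(gamma(tau)) gamma'^i(tau) V^j; h = 1/4; intermediate values shown to 6 dp
curve data and Christoffel symbols at the stage parameters:
  tau = 0.000000: gamma = (0.000000, 0.000000), gamma' = (0.000000, 1.000000); Gamma_sss = 0.000000, Gamma_sst = 0.000000, Gamma_stt = -0.900000, Gamma_tss = 0.000000, Gamma_tst = 0.111111, Gamma_ttt = 0.000000
  tau = 0.125000: gamma = (0.000000, 0.125000), gamma' = (0.000000, 1.000000); Gamma_sss = 0.000000, Gamma_sst = 0.000000, Gamma_stt = -0.900000, Gamma_tss = 0.000000, Gamma_tst = 0.111111, Gamma_ttt = 0.000000
  tau = 0.250000: gamma = (0.000000, 0.250000), gamma' = (0.000000, 1.000000); Gamma_sss = 0.000000, Gamma_sst = 0.000000, Gamma_stt = -0.900000, Gamma_tss = 0.000000, Gamma_tst = 0.111111, Gamma_ttt = 0.000000
  tau = 0.375000: gamma = (0.000000, 0.375000), gamma' = (0.000000, 1.000000); Gamma_sss = 0.000000, Gamma_sst = 0.000000, Gamma_stt = -0.900000, Gamma_tss = 0.000000, Gamma_tst = 0.111111, Gamma_ttt = 0.000000
  tau = 0.500000: gamma = (0.000000, 0.500000), gamma' = (0.000000, 1.000000); Gamma_sss = 0.000000, Gamma_sst = 0.000000, Gamma_stt = -0.900000, Gamma_tss = 0.000000, Gamma_tst = 0.111111, Gamma_ttt = 0.000000
  tau = 0.625000: gamma = (0.000000, 0.625000), gamma' = (0.000000, 1.000000); Gamma_sss = 0.000000, Gamma_sst = 0.000000, Gamma_stt = -0.900000, Gamma_tss = 0.000000, Gamma_tst = 0.111111, Gamma_ttt = 0.000000
  tau = 0.750000: gamma = (0.000000, 0.750000), gamma' = (0.000000, 1.000000); Gamma_sss = 0.000000, Gamma_sst = 0.000000, Gamma_stt = -0.900000, Gamma_tss = 0.000000, Gamma_tst = 0.111111, Gamma_ttt = 0.000000
  tau = 0.875000: gamma = (0.000000, 0.875000), gamma' = (0.000000, 1.000000); Gamma_sss = 0.000000, Gamma_sst = 0.000000, Gamma_stt = -0.900000, Gamma_tss = 0.000000, Gamma_tst = 0.111111, Gamma_ttt = 0.000000
  tau = 1.000000: gamma = (0.000000, 1.000000), gamma' = (0.000000, 1.000000); Gamma_sss = 0.000000, Gamma_sst = 0.000000, Gamma_stt = -0.900000, Gamma_tss = 0.000000, Gamma_tst = 0.111111, Gamma_ttt = 0.000000
step 0: V^s = -0.5000, V^t = 0.5000
step 1: k1 = (0.450000, 0.055556), k2 = (0.456250, 0.049306), k3 = (0.455547, 0.049219), k4 = (0.461074, 0.042901); V <- V + (h/6)(k1 + 2k2 + 2k3 + k4): V^s = -0.3861, V^t = 0.5123
step 2: k1 = (0.461081, 0.042895), k2 = (0.465907, 0.036491), k3 = (0.465187, 0.036424), k4 = (0.469277, 0.029973); V <- V + (h/6)(k1 + 2k2 + 2k3 + k4): V^s = -0.2697, V^t = 0.5214
step 3: k1 = (0.469283, 0.029967), k2 = (0.472654, 0.023449), k3 = (0.471921, 0.023402), k4 = (0.474548, 0.016858); V <- V + (h/6)(k1 + 2k2 + 2k3 + k4): V^s = -0.1517, V^t = 0.5273
step 4: k1 = (0.474552, 0.016851), k2 = (0.476448, 0.010260), k3 = (0.475707, 0.010234), k4 = (0.476855, 0.003637); V <- V + (h/6)(k1 + 2k2 + 2k3 + k4): V^s = -0.0327, V^t = 0.5298

Answer: V^s = -0.0327, V^t = 0.5298


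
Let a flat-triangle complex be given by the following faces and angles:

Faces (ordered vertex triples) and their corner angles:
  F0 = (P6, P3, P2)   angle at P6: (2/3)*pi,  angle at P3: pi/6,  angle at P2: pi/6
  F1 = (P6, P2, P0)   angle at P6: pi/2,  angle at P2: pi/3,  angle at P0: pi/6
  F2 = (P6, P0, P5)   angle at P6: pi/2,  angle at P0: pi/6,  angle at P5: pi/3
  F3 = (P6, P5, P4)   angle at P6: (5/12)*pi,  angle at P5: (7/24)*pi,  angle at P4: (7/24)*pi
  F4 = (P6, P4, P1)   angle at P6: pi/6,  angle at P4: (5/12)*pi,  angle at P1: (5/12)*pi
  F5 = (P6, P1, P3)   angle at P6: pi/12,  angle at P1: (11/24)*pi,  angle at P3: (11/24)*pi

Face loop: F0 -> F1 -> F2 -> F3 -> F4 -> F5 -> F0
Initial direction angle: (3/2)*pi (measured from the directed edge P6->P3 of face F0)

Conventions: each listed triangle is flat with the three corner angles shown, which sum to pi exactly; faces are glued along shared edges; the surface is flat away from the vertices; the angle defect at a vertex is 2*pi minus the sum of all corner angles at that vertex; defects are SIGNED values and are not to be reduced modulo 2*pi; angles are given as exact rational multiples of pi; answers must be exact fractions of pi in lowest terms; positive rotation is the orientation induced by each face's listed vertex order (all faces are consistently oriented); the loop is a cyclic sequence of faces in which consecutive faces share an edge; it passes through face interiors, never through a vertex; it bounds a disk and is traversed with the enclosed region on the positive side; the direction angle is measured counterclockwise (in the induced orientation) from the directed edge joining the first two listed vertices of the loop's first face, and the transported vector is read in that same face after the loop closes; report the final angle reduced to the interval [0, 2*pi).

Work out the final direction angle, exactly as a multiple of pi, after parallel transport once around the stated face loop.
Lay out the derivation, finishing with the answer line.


enclosed vertex P6: corner angles sum to (7/3)*pi, defect = 2*pi - (7/3)*pi = -pi/3
by Gauss-Bonnet the loop rotates the vector by the enclosed defect sum (positive orientation, mod 2*pi)
final angle = (3/2)*pi - pi/3 = (7/6)*pi (mod 2*pi)

Answer: final direction angle = (7/6)*pi


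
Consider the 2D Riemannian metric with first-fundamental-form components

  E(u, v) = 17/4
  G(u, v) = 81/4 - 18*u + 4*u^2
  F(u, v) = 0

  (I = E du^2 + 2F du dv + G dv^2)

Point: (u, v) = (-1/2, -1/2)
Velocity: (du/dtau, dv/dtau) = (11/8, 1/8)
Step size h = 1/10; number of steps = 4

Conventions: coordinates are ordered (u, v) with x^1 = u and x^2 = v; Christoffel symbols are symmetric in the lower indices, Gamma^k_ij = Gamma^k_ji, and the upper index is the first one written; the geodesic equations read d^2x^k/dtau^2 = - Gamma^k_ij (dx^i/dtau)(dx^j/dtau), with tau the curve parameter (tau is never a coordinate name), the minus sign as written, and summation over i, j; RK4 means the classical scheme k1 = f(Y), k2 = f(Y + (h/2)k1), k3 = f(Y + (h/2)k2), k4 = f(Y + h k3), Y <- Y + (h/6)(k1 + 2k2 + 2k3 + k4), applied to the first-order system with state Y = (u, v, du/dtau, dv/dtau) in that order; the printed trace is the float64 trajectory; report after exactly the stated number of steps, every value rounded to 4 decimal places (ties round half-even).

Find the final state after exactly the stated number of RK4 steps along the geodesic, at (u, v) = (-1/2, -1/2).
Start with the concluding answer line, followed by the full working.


Answer: u = 0.0460, v = -0.4376, du/dtau = 1.3523, dv/dtau = 0.1946

f(Y) = (du/dtau, dv/dtau, -Gamma^u_ij Y'^i Y'^j, -Gamma^v_ij Y'^i Y'^j) with the Gammas evaluated at the stage position; h = 0.100000; intermediate values shown to 6 dp
step 0: u = -0.5000, v = -0.5000, du/dtau = 1.3750, dv/dtau = 0.1250
step 1:
  k1: at (u, v) = (-0.500000, -0.500000), (du/dtau, dv/dtau) = (1.375000, 0.125000); Gamma_uuu = 0.000000, Gamma_uuv = 0.000000, Gamma_uvv = 2.588235, Gamma_vuu = 0.000000, Gamma_vuv = -0.363636, Gamma_vvv = 0.000000; k1 = (1.375000, 0.125000, -0.040441, 0.125000)
  k2: at (u, v) = (-0.431250, -0.493750), (du/dtau, dv/dtau) = (1.372978, 0.131250); Gamma_uuu = 0.000000, Gamma_uuv = 0.000000, Gamma_uvv = 2.523529, Gamma_vuu = 0.000000, Gamma_vuv = -0.372960, Gamma_vvv = 0.000000; k2 = (1.372978, 0.131250, -0.043472, 0.134417)
  k3: at (u, v) = (-0.431351, -0.493437), (du/dtau, dv/dtau) = (1.372826, 0.131721); Gamma_uuu = 0.000000, Gamma_uuv = 0.000000, Gamma_uvv = 2.523625, Gamma_vuu = 0.000000, Gamma_vuv = -0.372946, Gamma_vvv = 0.000000; k3 = (1.372826, 0.131721, -0.043786, 0.134880)
  k4: at (u, v) = (-0.362717, -0.486828), (du/dtau, dv/dtau) = (1.370621, 0.138488); Gamma_uuu = 0.000000, Gamma_uuv = 0.000000, Gamma_uvv = 2.459028, Gamma_vuu = 0.000000, Gamma_vuv = -0.382743, Gamma_vvv = 0.000000; k4 = (1.370621, 0.138488, -0.047161, 0.145301)
  Y <- Y + (h/6)(k1 + 2k2 + 2k3 + k4): u = -0.3627, v = -0.4868, du/dtau = 1.3706, dv/dtau = 0.1385
step 2:
  k1: at (u, v) = (-0.362713, -0.486843), (du/dtau, dv/dtau) = (1.370631, 0.138482); Gamma_uuu = 0.000000, Gamma_uuv = 0.000000, Gamma_uvv = 2.459024, Gamma_vuu = 0.000000, Gamma_vuv = -0.382744, Gamma_vvv = 0.000000; k1 = (1.370631, 0.138482, -0.047157, 0.145295)
  k2: at (u, v) = (-0.294181, -0.479919), (du/dtau, dv/dtau) = (1.368274, 0.145746); Gamma_uuu = 0.000000, Gamma_uuv = 0.000000, Gamma_uvv = 2.394524, Gamma_vuu = 0.000000, Gamma_vuv = -0.393054, Gamma_vvv = 0.000000; k2 = (1.368274, 0.145746, -0.050864, 0.156766)
  k3: at (u, v) = (-0.294299, -0.479556), (du/dtau, dv/dtau) = (1.368088, 0.146320); Gamma_uuu = 0.000000, Gamma_uuv = 0.000000, Gamma_uvv = 2.394634, Gamma_vuu = 0.000000, Gamma_vuv = -0.393036, Gamma_vvv = 0.000000; k3 = (1.368088, 0.146320, -0.051268, 0.157355)
  k4: at (u, v) = (-0.225904, -0.472211), (du/dtau, dv/dtau) = (1.365505, 0.154217); Gamma_uuu = 0.000000, Gamma_uuv = 0.000000, Gamma_uvv = 2.330263, Gamma_vuu = 0.000000, Gamma_vuv = -0.403893, Gamma_vvv = 0.000000; k4 = (1.365505, 0.154217, -0.055420, 0.170107)
  Y <- Y + (h/6)(k1 + 2k2 + 2k3 + k4): u = -0.2259, v = -0.4722, du/dtau = 1.3655, dv/dtau = 0.1542
step 3:
  k1: at (u, v) = (-0.225899, -0.472229), (du/dtau, dv/dtau) = (1.365517, 0.154209); Gamma_uuu = 0.000000, Gamma_uuv = 0.000000, Gamma_uvv = 2.330257, Gamma_vuu = 0.000000, Gamma_vuv = -0.403894, Gamma_vvv = 0.000000; k1 = (1.365517, 0.154209, -0.055414, 0.170100)
  k2: at (u, v) = (-0.157623, -0.464519), (du/dtau, dv/dtau) = (1.362747, 0.162714); Gamma_uuu = 0.000000, Gamma_uuv = 0.000000, Gamma_uvv = 2.265998, Gamma_vuu = 0.000000, Gamma_vuv = -0.415347, Gamma_vvv = 0.000000; k2 = (1.362747, 0.162714, -0.059994, 0.184197)
  k3: at (u, v) = (-0.157761, -0.464093), (du/dtau, dv/dtau) = (1.362518, 0.163419); Gamma_uuu = 0.000000, Gamma_uuv = 0.000000, Gamma_uvv = 2.266128, Gamma_vuu = 0.000000, Gamma_vuv = -0.415324, Gamma_vvv = 0.000000; k3 = (1.362518, 0.163419, -0.060519, 0.184953)
  k4: at (u, v) = (-0.089647, -0.455887), (du/dtau, dv/dtau) = (1.359465, 0.172704); Gamma_uuu = 0.000000, Gamma_uuv = 0.000000, Gamma_uvv = 2.202020, Gamma_vuu = 0.000000, Gamma_vuv = -0.427415, Gamma_vvv = 0.000000; k4 = (1.359465, 0.172704, -0.065679, 0.200702)
  Y <- Y + (h/6)(k1 + 2k2 + 2k3 + k4): u = -0.0896, v = -0.4559, du/dtau = 1.3595, dv/dtau = 0.1727
step 4:
  k1: at (u, v) = (-0.089640, -0.455909), (du/dtau, dv/dtau) = (1.359482, 0.172694); Gamma_uuu = 0.000000, Gamma_uuv = 0.000000, Gamma_uvv = 2.202014, Gamma_vuu = 0.000000, Gamma_vuv = -0.427416, Gamma_vvv = 0.000000; k1 = (1.359482, 0.172694, -0.065671, 0.200693)
  k2: at (u, v) = (-0.021666, -0.447275), (du/dtau, dv/dtau) = (1.356198, 0.182729); Gamma_uuu = 0.000000, Gamma_uuv = 0.000000, Gamma_uvv = 2.138038, Gamma_vuu = 0.000000, Gamma_vuv = -0.440206, Gamma_vvv = 0.000000; k2 = (1.356198, 0.182729, -0.071389, 0.218180)
  k3: at (u, v) = (-0.021830, -0.446773), (du/dtau, dv/dtau) = (1.355913, 0.183603); Gamma_uuu = 0.000000, Gamma_uuv = 0.000000, Gamma_uvv = 2.138193, Gamma_vuu = 0.000000, Gamma_vuv = -0.440174, Gamma_vvv = 0.000000; k3 = (1.355913, 0.183603, -0.072079, 0.219162)
  k4: at (u, v) = (0.045951, -0.437549), (du/dtau, dv/dtau) = (1.352274, 0.194610); Gamma_uuu = 0.000000, Gamma_uuv = 0.000000, Gamma_uvv = 2.074399, Gamma_vuu = 0.000000, Gamma_vuv = -0.453710, Gamma_vvv = 0.000000; k4 = (1.352274, 0.194610, -0.078564, 0.238803)
  Y <- Y + (h/6)(k1 + 2k2 + 2k3 + k4): u = 0.0460, v = -0.4376, du/dtau = 1.3523, dv/dtau = 0.1946


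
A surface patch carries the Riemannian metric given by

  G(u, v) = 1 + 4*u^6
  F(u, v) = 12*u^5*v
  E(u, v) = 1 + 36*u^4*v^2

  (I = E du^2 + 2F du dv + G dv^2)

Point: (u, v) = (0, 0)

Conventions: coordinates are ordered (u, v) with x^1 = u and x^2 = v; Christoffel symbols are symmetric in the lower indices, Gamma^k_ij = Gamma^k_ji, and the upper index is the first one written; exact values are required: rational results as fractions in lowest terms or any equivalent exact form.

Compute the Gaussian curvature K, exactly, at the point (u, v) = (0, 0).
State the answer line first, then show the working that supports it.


Answer: K = 0

E = 1, F = 0, G = 1, EG - F^2 = 1 at the point
E_u = 0, E_v = 0, F_u = 0, F_v = 0, G_u = 0, G_v = 0
E_vv = 0, F_uv = 0, G_uu = 0
By Brioschi, K is (det M1 - det M2) divided by (EG - F^2) squared.
M1 = [[-E_vv/2 + F_uv - G_uu/2, E_u/2, F_u - E_v/2], [F_v - G_u/2, E, F], [G_v/2, F, G]] = [[0, 0, 0], [0, 1, 0], [0, 0, 1]]; det M1 = 0
M2 = [[0, E_v/2, G_u/2], [E_v/2, E, F], [G_u/2, F, G]] = [[0, 0, 0], [0, 1, 0], [0, 0, 1]]; det M2 = 0
det M1 - det M2 = 0; K = 0 / (1)^2 = 0


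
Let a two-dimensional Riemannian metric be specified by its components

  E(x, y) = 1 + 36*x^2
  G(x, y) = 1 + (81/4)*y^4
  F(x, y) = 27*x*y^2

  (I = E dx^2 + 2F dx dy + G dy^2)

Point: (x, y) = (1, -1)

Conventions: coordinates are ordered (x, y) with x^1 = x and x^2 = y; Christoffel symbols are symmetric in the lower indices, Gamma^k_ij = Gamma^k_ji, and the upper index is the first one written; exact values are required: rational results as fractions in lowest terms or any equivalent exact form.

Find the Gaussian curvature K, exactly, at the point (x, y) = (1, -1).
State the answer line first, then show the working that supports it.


Answer: K = -864/52441

E = 37, F = 27, G = 85/4, EG - F^2 = 229/4 at the point
E_x = 72, E_y = 0, F_x = 27, F_y = -54, G_x = 0, G_y = -81
E_yy = 0, F_xy = -54, G_xx = 0
Using the Brioschi determinant formula for K from the metric derivatives:
M1 = [[-E_yy/2 + F_xy - G_xx/2, E_x/2, F_x - E_y/2], [F_y - G_x/2, E, F], [G_y/2, F, G]] = [[-54, 36, 27], [-54, 37, 27], [-81/2, 27, 85/4]]; det M1 = -54
M2 = [[0, E_y/2, G_x/2], [E_y/2, E, F], [G_x/2, F, G]] = [[0, 0, 0], [0, 37, 27], [0, 27, 85/4]]; det M2 = 0
det M1 - det M2 = -54; K = -54 / (229/4)^2 = -864/52441


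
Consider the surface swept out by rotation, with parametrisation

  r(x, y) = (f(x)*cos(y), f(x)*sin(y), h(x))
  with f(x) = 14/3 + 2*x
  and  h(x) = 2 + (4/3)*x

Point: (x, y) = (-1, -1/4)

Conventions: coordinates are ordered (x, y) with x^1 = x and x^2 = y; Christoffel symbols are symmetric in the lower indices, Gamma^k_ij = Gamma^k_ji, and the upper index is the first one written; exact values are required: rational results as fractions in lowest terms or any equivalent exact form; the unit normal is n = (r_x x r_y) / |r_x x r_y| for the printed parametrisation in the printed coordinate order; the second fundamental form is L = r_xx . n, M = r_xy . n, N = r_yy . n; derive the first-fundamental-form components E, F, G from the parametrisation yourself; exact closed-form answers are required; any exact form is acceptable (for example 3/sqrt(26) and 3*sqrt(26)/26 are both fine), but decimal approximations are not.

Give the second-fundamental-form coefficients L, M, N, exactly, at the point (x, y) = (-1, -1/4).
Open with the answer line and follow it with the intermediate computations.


Answer: L = 0, M = 0, N = 16*sqrt(13)/39

f = 8/3, f' = 2, f'' = 0, h' = 4/3, h'' = 0
E = 52/9, F = 0, G = 64/9; answer radicand W^2 = 52/9
unnormalised second-form numerators: l = 0, m = 0, n = 32/9; L = l/sqrt(52/9), and similarly M = m/sqrt(W^2), N = n/sqrt(W^2)


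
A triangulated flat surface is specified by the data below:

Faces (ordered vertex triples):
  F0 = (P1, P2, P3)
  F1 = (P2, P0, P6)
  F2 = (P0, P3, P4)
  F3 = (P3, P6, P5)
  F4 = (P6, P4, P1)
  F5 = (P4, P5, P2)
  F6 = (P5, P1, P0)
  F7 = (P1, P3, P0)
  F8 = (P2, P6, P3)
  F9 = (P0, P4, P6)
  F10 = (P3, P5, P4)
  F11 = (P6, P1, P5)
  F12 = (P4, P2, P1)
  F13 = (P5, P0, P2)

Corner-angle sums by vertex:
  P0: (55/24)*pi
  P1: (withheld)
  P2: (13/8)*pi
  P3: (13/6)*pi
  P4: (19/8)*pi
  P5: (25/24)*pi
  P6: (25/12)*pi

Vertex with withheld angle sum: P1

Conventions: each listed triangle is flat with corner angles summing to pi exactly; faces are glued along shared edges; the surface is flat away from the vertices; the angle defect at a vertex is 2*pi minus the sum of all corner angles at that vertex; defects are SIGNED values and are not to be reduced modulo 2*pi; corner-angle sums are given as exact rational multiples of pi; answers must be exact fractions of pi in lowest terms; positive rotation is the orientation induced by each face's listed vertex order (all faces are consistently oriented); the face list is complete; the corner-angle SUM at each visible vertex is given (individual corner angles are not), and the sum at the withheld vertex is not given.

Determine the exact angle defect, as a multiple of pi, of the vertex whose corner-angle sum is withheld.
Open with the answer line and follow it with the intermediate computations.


Answer: defect(P1) = (-5/12)*pi

V = 7, E = 21, F = 14; chi = V - E + F = 0
Gauss-Bonnet: total defect = 2*pi*chi = 0; visible defects sum to (5/12)*pi


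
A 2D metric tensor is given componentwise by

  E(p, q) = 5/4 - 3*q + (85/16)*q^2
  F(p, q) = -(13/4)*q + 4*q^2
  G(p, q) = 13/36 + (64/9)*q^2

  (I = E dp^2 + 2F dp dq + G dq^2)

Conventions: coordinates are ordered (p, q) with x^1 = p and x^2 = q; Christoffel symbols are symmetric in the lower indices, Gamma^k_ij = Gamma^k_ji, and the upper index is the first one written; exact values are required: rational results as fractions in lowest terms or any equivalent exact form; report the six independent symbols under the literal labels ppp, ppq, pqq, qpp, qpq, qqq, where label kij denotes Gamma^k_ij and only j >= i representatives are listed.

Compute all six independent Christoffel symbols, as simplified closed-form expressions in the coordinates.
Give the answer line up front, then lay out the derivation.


Answer: Gamma_ppp = (12240*q^3 - 13401*q^2 + 2808*q)/(12544*q^4 + 2688*q^3 + 141*q^2 - 624*q + 260), Gamma_ppq = (21760*q^3 - 6144*q^2 + 1105*q - 312)/(12544*q^4 + 2688*q^3 + 141*q^2 - 624*q + 260), Gamma_pqq = (16384*q^3 + 1664*q - 676)/(12544*q^4 + 2688*q^3 + 141*q^2 - 624*q + 260), Gamma_qpp = (-65025*q^3 + 55080*q^2 - 25668*q + 4320)/(50176*q^4 + 10752*q^3 + 564*q^2 - 2496*q + 1040), Gamma_qpq = (-12240*q^3 + 13401*q^2 - 2808*q)/(12544*q^4 + 2688*q^3 + 141*q^2 - 624*q + 260), Gamma_qqq = (3328*q^3 + 10176*q^2 - 964*q)/(12544*q^4 + 2688*q^3 + 141*q^2 - 624*q + 260)

E = 5/4 - 3*q + (85/16)*q^2; F = -(13/4)*q + 4*q^2; G = 13/36 + (64/9)*q^2
Gamma^k_ij = (1/2) g^{kl} (d_i g_jl + d_j g_il - d_l g_ij), with g^inv = (1/(EG-F^2)) [[G, -F], [-F, E]]
first partials: E_p = 0, E_q = -3 + (85/8)*q, F_p = 0, F_q = -13/4 + 8*q, G_p = 0, G_q = (128/9)*q
D = EG - F^2 = 65/144 - (13/12)*q + (47/192)*q^2 + (14/3)*q^3 + (196/9)*q^4
expanded: Gamma^p_pp = (G E_p - 2F F_p + F E_q)/(2D), Gamma^p_pq = (G E_q - F G_p)/(2D), Gamma^p_qq = (2G F_q - G G_p - F G_q)/(2D), Gamma^q_pp = (2E F_p - E E_q - F E_p)/(2D), Gamma^q_pq = (E G_p - F E_q)/(2D), Gamma^q_qq = (E G_q - 2F F_q + F G_p)/(2D); substitute and cancel common factors


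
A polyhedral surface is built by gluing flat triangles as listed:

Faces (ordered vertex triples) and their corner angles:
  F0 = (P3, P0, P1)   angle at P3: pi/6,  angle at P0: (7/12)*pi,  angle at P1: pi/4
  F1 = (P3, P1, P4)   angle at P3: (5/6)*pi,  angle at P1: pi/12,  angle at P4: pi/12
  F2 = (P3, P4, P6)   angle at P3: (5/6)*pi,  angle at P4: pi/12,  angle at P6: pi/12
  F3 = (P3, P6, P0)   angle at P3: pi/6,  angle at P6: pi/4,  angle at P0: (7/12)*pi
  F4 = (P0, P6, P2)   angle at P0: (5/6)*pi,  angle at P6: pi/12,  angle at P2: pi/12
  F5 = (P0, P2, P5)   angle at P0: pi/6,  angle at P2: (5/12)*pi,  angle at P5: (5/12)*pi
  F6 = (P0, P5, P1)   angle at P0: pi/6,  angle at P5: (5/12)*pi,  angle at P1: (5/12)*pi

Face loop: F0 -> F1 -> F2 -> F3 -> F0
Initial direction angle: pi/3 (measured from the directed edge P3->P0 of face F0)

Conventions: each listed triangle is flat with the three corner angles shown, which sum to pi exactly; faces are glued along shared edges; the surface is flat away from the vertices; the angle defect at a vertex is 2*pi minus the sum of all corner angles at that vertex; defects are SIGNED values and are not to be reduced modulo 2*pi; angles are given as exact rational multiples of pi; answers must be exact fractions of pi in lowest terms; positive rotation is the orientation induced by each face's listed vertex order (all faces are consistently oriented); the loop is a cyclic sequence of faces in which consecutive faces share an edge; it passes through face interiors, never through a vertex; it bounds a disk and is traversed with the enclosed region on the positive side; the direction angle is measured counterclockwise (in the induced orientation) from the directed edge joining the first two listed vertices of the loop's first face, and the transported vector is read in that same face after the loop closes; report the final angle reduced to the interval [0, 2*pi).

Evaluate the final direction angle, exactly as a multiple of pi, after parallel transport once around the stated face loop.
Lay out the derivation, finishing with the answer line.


enclosed vertex P3: corner angles sum to 2*pi, defect = 2*pi - 2*pi = 0
adding the enclosed defects to the starting angle (mod 2*pi, induced orientation) gives the holonomy
final angle = pi/3 + 0 = pi/3 (mod 2*pi)

Answer: final direction angle = pi/3


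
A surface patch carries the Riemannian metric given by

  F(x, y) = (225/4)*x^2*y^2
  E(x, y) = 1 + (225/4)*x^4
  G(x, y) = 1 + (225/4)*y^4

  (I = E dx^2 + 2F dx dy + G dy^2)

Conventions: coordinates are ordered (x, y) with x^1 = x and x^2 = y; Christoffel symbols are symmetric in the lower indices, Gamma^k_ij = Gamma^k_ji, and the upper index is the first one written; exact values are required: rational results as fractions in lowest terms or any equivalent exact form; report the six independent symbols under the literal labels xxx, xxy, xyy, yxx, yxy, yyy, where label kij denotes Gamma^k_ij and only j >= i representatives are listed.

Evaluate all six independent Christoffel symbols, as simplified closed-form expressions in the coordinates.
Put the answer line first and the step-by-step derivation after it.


Answer: Gamma_xxx = 450*x^3/(225*x^4 + 225*y^4 + 4), Gamma_xxy = 0, Gamma_xyy = 450*x^2*y/(225*x^4 + 225*y^4 + 4), Gamma_yxx = 450*x*y^2/(225*x^4 + 225*y^4 + 4), Gamma_yxy = 0, Gamma_yyy = 450*y^3/(225*x^4 + 225*y^4 + 4)

E = 1 + (225/4)*x^4; F = (225/4)*x^2*y^2; G = 1 + (225/4)*y^4
Gamma^k_ij = (1/2) g^{kl} (d_i g_jl + d_j g_il - d_l g_ij), with g^inv = (1/(EG-F^2)) [[G, -F], [-F, E]]
first partials: E_x = 225*x^3, E_y = 0, F_x = (225/2)*x*y^2, F_y = (225/2)*x^2*y, G_x = 0, G_y = 225*y^3
D = EG - F^2 = 1 + (225/4)*y^4 + (225/4)*x^4
expanded: Gamma^x_xx = (G E_x - 2F F_x + F E_y)/(2D), Gamma^x_xy = (G E_y - F G_x)/(2D), Gamma^x_yy = (2G F_y - G G_x - F G_y)/(2D), Gamma^y_xx = (2E F_x - E E_y - F E_x)/(2D), Gamma^y_xy = (E G_x - F E_y)/(2D), Gamma^y_yy = (E G_y - 2F F_y + F G_x)/(2D); substitute and cancel common factors


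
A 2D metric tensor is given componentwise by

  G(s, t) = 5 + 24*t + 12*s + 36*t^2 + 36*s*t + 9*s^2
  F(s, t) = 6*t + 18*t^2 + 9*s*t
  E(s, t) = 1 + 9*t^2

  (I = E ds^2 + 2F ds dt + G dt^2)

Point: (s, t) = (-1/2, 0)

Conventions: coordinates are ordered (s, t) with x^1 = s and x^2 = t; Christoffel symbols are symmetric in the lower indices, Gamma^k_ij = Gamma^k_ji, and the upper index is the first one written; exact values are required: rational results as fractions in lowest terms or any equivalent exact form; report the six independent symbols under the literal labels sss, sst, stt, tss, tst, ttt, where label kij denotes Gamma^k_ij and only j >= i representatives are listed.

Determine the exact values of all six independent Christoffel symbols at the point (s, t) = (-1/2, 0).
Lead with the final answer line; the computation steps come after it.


Answer: Gamma_sss = 0, Gamma_sst = 0, Gamma_stt = 0, Gamma_tss = 0, Gamma_tst = 6/5, Gamma_ttt = 12/5

E = 1, F = 0, G = 5/4 at the point
E_s = 0, E_t = 0, F_s = 0, F_t = 3/2, G_s = 3, G_t = 6
EG - F^2 = 5/4;  g^inv = (4/5) * [[5/4, 0], [0, 1]]
first-kind symbols [ij,l] = (1/2)(d_i g_jl + d_j g_il - d_l g_ij): [ss,s] = E_s/2 = 0, [ss,t] = F_s - E_t/2 = 0, [st,s] = E_t/2 = 0, [st,t] = G_s/2 = 3/2, [tt,s] = F_t - G_s/2 = 0, [tt,t] = G_t/2 = 3
Gamma^s_ij = (G*[ij,s] - F*[ij,t])/(EG - F^2), Gamma^t_ij = (E*[ij,t] - F*[ij,s])/(EG - F^2)


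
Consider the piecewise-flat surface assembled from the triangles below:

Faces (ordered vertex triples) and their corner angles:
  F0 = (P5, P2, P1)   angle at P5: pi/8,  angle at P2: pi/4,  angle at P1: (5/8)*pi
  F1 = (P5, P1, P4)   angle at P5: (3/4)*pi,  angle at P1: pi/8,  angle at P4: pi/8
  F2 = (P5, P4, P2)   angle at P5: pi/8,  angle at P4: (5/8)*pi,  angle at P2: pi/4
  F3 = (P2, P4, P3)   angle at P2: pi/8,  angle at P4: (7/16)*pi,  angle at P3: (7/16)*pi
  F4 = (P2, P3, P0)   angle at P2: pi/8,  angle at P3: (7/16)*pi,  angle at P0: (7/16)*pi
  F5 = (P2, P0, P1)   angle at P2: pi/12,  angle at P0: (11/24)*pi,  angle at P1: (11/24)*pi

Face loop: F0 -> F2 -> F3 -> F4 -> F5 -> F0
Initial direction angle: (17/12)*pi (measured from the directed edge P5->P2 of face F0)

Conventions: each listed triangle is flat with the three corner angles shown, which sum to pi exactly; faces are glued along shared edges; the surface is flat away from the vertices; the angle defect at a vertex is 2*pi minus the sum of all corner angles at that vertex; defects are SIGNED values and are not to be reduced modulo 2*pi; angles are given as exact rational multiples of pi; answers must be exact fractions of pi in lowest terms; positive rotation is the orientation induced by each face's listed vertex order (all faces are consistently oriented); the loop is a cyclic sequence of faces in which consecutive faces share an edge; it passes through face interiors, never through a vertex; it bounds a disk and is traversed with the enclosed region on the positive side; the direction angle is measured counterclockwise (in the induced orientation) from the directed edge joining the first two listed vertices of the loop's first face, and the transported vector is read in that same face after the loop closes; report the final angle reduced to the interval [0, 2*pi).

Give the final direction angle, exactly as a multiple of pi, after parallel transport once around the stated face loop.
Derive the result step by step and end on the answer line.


enclosed vertex P2: corner angles sum to (5/6)*pi, defect = 2*pi - (5/6)*pi = (7/6)*pi
final direction = starting direction + enclosed defect total, reduced mod 2*pi (induced orientation)
final angle = (17/12)*pi + (7/6)*pi = (7/12)*pi (mod 2*pi)

Answer: final direction angle = (7/12)*pi


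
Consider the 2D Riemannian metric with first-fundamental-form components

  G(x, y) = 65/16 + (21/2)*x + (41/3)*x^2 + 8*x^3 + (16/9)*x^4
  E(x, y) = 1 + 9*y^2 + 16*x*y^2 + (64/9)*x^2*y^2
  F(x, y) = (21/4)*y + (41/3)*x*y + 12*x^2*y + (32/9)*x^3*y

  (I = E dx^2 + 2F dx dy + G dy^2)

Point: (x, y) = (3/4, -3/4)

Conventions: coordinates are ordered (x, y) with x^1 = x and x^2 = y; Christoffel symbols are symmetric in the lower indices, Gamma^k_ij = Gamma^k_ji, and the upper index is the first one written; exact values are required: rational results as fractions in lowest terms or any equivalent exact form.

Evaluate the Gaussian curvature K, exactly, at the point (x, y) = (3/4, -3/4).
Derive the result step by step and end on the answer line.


E = 241/16, F = -285/16, G = 377/16, EG - F^2 = 301/8 at the point
E_x = 15, E_y = -75/2, F_x = -113/4, F_y = 95/4, G_x = 95/2, G_y = 0
E_yy = 50, F_xy = 113/3, G_xx = 226/3
Brioschi: K = (det M1 - det M2) / (EG - F^2)^2 with the standard first/second-derivative matrices M1, M2.
M1 = [[-E_yy/2 + F_xy - G_xx/2, E_x/2, F_x - E_y/2], [F_y - G_x/2, E, F], [G_y/2, F, G]] = [[-25, 15/2, -19/2], [0, 241/16, -285/16], [0, -285/16, 377/16]]; det M1 = -7525/8
M2 = [[0, E_y/2, G_x/2], [E_y/2, E, F], [G_x/2, F, G]] = [[0, -75/4, 95/4], [-75/4, 241/16, -285/16], [95/4, -285/16, 377/16]]; det M2 = -7325/8
det M1 - det M2 = -25; K = -25 / (301/8)^2 = -1600/90601

Answer: K = -1600/90601


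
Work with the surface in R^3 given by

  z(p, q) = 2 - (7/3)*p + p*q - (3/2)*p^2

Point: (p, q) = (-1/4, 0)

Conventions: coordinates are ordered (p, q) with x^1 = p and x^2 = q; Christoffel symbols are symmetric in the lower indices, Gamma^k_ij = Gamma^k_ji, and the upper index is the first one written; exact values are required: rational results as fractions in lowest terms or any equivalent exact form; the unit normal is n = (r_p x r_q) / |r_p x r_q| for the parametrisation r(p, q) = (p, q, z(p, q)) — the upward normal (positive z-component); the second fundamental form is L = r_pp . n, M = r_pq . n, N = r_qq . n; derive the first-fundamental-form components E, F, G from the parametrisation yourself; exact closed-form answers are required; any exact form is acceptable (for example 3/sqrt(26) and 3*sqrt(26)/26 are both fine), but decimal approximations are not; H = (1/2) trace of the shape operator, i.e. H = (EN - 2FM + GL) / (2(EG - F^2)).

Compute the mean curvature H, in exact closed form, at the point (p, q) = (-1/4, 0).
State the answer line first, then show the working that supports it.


Answer: H = -1719*sqrt(514)/132098

z_p = -19/12, z_q = -1/4, z_pp = -3, z_pq = 1, z_qq = 0
E = 505/144, F = 19/48, G = 17/16; answer radicand W^2 = 257/72
unnormalised second-form numerators: l = -3, m = 1, n = 0; L = l/sqrt(257/72), and similarly M = m/sqrt(W^2), N = n/sqrt(W^2)
H = (E*n - 2*F*m + G*l) / (2*(EG - F^2)*sqrt(W^2)); E*n - 2*F*m + G*l = -191/48, EG - F^2 = 257/72, so H = (-573/1028)/sqrt(257/72)


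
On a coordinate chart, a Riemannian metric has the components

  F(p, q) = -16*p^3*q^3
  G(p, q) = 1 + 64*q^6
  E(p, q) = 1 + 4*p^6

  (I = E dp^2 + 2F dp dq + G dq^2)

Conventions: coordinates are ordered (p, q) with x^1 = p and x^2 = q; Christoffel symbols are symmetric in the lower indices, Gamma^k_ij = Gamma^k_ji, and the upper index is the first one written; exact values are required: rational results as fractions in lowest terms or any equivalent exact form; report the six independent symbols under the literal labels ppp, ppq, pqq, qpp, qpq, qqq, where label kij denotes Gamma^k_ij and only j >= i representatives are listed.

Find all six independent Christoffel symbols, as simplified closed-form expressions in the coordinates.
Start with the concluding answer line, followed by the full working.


Answer: Gamma_ppp = 12*p^5/(4*p^6 + 64*q^6 + 1), Gamma_ppq = 0, Gamma_pqq = -48*p^3*q^2/(4*p^6 + 64*q^6 + 1), Gamma_qpp = -48*p^2*q^3/(4*p^6 + 64*q^6 + 1), Gamma_qpq = 0, Gamma_qqq = 192*q^5/(4*p^6 + 64*q^6 + 1)

E = 1 + 4*p^6; F = -16*p^3*q^3; G = 1 + 64*q^6
Gamma^k_ij = (1/2) g^{kl} (d_i g_jl + d_j g_il - d_l g_ij), with g^inv = (1/(EG-F^2)) [[G, -F], [-F, E]]
first partials: E_p = 24*p^5, E_q = 0, F_p = -48*p^2*q^3, F_q = -48*p^3*q^2, G_p = 0, G_q = 384*q^5
D = EG - F^2 = 1 + 64*q^6 + 4*p^6
expanded: Gamma^p_pp = (G E_p - 2F F_p + F E_q)/(2D), Gamma^p_pq = (G E_q - F G_p)/(2D), Gamma^p_qq = (2G F_q - G G_p - F G_q)/(2D), Gamma^q_pp = (2E F_p - E E_q - F E_p)/(2D), Gamma^q_pq = (E G_p - F E_q)/(2D), Gamma^q_qq = (E G_q - 2F F_q + F G_p)/(2D); substitute and cancel common factors


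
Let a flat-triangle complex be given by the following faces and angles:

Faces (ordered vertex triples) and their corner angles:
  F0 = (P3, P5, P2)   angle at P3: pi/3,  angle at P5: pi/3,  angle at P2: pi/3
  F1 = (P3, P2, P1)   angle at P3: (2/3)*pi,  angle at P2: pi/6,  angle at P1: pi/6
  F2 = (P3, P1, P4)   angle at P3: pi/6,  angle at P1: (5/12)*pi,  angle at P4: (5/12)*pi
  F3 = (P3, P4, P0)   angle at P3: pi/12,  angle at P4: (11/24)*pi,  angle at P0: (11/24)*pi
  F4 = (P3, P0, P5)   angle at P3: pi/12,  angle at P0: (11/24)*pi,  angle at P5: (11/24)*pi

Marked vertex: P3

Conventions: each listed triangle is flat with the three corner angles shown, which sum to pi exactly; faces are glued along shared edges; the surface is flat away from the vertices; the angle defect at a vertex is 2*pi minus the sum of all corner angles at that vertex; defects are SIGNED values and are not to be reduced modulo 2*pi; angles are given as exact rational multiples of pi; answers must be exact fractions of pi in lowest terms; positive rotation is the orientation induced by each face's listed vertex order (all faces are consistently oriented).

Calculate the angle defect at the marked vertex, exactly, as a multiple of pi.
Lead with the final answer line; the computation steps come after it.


Answer: defect(P3) = (2/3)*pi

Sum of corner angles at P3: (4/3)*pi
defect = 2*pi - (4/3)*pi


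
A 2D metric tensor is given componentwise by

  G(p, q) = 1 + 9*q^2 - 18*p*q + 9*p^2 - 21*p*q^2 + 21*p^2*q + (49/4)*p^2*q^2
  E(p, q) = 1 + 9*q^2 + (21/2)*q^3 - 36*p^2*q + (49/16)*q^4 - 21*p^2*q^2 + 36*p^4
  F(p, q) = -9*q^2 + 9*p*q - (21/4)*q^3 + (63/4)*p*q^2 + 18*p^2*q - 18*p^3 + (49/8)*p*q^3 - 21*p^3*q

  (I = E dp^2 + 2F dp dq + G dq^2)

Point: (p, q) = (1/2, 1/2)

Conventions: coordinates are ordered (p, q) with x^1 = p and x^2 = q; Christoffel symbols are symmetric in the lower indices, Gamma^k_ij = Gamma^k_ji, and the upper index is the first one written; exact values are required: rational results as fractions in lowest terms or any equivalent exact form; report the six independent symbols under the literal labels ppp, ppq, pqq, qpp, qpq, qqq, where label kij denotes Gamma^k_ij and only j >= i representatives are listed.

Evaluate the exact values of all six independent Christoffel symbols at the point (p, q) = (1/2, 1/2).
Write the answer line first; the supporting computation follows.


Answer: Gamma_ppp = -224/167, Gamma_ppq = 532/501, Gamma_pqq = -140/501, Gamma_qpp = -448/167, Gamma_qpq = 1064/501, Gamma_qqq = -280/501

E = 305/256, F = 49/128, G = 113/64 at the point
E_p = -21/4, E_q = 133/32, F_p = -203/64, F_q = 231/64, G_p = 133/16, G_q = -35/16
EG - F^2 = 501/256;  g^inv = (256/501) * [[113/64, -49/128], [-49/128, 305/256]]
first-kind symbols [ij,l] = (1/2)(d_i g_jl + d_j g_il - d_l g_ij): [pp,p] = E_p/2 = -21/8, [pp,q] = F_p - E_q/2 = -21/4, [pq,p] = E_q/2 = 133/64, [pq,q] = G_p/2 = 133/32, [qq,p] = F_q - G_p/2 = -35/64, [qq,q] = G_q/2 = -35/32
Gamma^p_ij = (G*[ij,p] - F*[ij,q])/(EG - F^2), Gamma^q_ij = (E*[ij,q] - F*[ij,p])/(EG - F^2)


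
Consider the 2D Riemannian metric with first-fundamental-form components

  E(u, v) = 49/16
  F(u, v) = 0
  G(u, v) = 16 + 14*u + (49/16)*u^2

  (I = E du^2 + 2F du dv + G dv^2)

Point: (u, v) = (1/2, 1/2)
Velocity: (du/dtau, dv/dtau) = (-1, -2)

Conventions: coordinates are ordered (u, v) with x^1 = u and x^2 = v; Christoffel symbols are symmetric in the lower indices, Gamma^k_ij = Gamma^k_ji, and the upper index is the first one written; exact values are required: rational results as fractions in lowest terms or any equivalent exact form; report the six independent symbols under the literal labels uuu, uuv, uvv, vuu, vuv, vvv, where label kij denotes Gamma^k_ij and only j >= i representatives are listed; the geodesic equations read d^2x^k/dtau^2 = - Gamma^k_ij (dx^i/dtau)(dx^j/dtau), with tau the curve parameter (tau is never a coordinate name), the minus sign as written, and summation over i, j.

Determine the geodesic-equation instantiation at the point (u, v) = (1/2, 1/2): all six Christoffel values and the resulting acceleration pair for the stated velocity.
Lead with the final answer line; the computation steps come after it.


Answer: Gamma_uuu = 0, Gamma_uuv = 0, Gamma_uvv = -39/14, Gamma_vuu = 0, Gamma_vuv = 14/39, Gamma_vvv = 0; accelerations (d^2u/dtau^2, d^2v/dtau^2) = (78/7, -56/39)

E = 49/16, F = 0, G = 1521/64 at the point
E_u = 0, E_v = 0, F_u = 0, F_v = 0, G_u = 273/16, G_v = 0
EG - F^2 = 74529/1024;  g^inv = (1024/74529) * [[1521/64, 0], [0, 49/16]]
first-kind symbols [ij,l] = (1/2)(d_i g_jl + d_j g_il - d_l g_ij): [uu,u] = E_u/2 = 0, [uu,v] = F_u - E_v/2 = 0, [uv,u] = E_v/2 = 0, [uv,v] = G_u/2 = 273/32, [vv,u] = F_v - G_u/2 = -273/32, [vv,v] = G_v/2 = 0
Gamma^u_ij = (G*[ij,u] - F*[ij,v])/(EG - F^2), Gamma^v_ij = (E*[ij,v] - F*[ij,u])/(EG - F^2)
Gamma_uuu = 0, Gamma_uuv = 0, Gamma_uvv = -39/14, Gamma_vuu = 0, Gamma_vuv = 14/39, Gamma_vvv = 0
d^2u/dtau^2 = -(Gamma_uuu*(-1)^2 + 2*Gamma_uuv*(-1)*(-2) + Gamma_uvv*(-2)^2) = 78/7
d^2v/dtau^2 = -(Gamma_vuu*(-1)^2 + 2*Gamma_vuv*(-1)*(-2) + Gamma_vvv*(-2)^2) = -56/39
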